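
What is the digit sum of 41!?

41! = 33452526613163807108170062053440751665152000000000
Sum of its 50 digits: 144.

144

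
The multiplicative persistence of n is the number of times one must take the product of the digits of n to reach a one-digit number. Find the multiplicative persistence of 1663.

2

1663 → 108 → 0 (2 steps)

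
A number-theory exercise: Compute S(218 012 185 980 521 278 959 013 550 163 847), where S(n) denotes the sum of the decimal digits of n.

2+1+8+0+1+2+1+8+5+9+8+0+5+2+1+2+7+8+9+5+9+0+1+3+5+5+0+1+6+3+8+4+7 = 136

136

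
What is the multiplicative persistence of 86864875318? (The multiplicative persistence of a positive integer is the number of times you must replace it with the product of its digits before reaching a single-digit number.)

86864875318 → 61931520 → 0 (2 steps)

2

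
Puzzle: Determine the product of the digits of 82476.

8×2×4×7×6 = 2688

2688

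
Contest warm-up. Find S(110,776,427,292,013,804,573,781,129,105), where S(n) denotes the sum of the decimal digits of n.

113

1+1+0+7+7+6+4+2+7+2+9+2+0+1+3+8+0+4+5+7+3+7+8+1+1+2+9+1+0+5 = 113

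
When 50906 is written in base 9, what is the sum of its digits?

26

50906 in base 9 is 76742.
Digit sum: 7+6+7+4+2 = 26.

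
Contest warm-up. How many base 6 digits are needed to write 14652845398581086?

21

14652845398581086 in base 6 is 400140000125302033102, which has 21 digits.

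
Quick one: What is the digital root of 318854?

2

3+1+8+8+5+4 = 29
2+9 = 11
1+1 = 2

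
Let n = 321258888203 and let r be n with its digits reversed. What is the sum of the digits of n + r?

46

Reversal of 321258888203 is 302888852123; 321258888203 + 302888852123 = 624147740326.
Digit sum of 624147740326: 6+2+4+1+4+7+7+4+0+3+2+6 = 46.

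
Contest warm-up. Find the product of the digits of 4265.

240

4×2×6×5 = 240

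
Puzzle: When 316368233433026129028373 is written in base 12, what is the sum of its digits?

117

316368233433026129028373 in base 12 is 6A63151445B71BB20B15B1.
Digit sum: 6+10+6+3+1+5+1+4+4+5+11+7+1+11+11+2+0+11+1+5+11+1 = 117.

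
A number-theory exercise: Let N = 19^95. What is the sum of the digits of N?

19^95 = 30310429509584222780856900250378474987891816698326495749294706687455340394943035990422804485156374905111232085580759135899
Sum of its 122 digits: 568.

568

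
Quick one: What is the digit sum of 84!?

477

84! = 3314240134565353266999387579130131288000666286242049487118846032383059131291716864129885722968716753156177920000000000000000000
Sum of its 127 digits: 477.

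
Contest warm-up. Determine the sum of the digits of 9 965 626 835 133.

66

9+9+6+5+6+2+6+8+3+5+1+3+3 = 66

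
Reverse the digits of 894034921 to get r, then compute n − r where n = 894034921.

764604423

Reverse of 894034921 is 129430498.
894034921 − 129430498 = 764604423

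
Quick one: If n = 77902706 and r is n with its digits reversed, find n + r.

Reverse of 77902706 is 60720977.
77902706 + 60720977 = 138623683

138623683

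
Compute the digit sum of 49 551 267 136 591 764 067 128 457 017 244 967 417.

173

4+9+5+5+1+2+6+7+1+3+6+5+9+1+7+6+4+0+6+7+1+2+8+4+5+7+0+1+7+2+4+4+9+6+7+4+1+7 = 173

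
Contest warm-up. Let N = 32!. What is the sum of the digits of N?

32! = 263130836933693530167218012160000000
Sum of its 36 digits: 108.

108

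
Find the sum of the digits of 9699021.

9+6+9+9+0+2+1 = 36

36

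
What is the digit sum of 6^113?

6^113 = 8532794636488733058832740489676687102871474765106158220600648717419444560622670122582016
Sum of its 88 digits: 387.

387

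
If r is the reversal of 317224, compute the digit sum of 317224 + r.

Reversal of 317224 is 422713; 317224 + 422713 = 739937.
Digit sum of 739937: 7+3+9+9+3+7 = 38.

38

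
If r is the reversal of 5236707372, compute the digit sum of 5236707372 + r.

Reversal of 5236707372 is 2737076325; 5236707372 + 2737076325 = 7973783697.
Digit sum of 7973783697: 7+9+7+3+7+8+3+6+9+7 = 66.

66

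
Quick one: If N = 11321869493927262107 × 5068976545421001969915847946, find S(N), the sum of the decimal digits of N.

190

11321869493927262107 × 5068976545421001969915847946 = 57390290915034840916523802125719431157099582222
Sum of its 47 digits: 190.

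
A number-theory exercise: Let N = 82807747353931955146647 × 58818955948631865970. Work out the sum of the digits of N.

82807747353931955146647 × 58818955948631865970 = 4870665243816360631965448921059088598902590
Sum of its 43 digits: 204.

204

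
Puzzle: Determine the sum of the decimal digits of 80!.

450

80! = 71569457046263802294811533723186532165584657342365752577109445058227039255480148842668944867280814080000000000000000000
Sum of its 119 digits: 450.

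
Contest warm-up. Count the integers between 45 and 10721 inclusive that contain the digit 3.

3641

The integers in [45, 10721] that contain the digit 3: 53, 63, 73, 83, 93, 103, …, 10703, 10713.
3641 qualify.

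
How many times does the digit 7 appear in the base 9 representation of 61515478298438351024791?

4

61515478298438351024791 in base 9 is 684172548628161272463774.
The digit 7 appears 4 times.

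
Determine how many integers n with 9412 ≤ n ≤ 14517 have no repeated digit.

The integers in [9412, 14517] that have no repeated digit: 9412, 9413, 9415, 9416, 9417, 9418, …, 14508, 14509.
1412 qualify.

1412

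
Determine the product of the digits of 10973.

1×0×9×7×3 = 0

0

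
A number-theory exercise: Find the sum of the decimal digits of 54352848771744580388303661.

120

5+4+3+5+2+8+4+8+7+7+1+7+4+4+5+8+0+3+8+8+3+0+3+6+6+1 = 120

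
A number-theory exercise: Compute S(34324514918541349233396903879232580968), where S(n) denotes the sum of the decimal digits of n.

3+4+3+2+4+5+1+4+9+1+8+5+4+1+3+4+9+2+3+3+3+9+6+9+0+3+8+7+9+2+3+2+5+8+0+9+6+8 = 175

175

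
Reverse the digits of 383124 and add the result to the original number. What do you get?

Reverse of 383124 is 421383.
383124 + 421383 = 804507

804507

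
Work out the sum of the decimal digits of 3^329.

693

3^329 = 9394913865827898885437356385988059021332053782371331668111235025133230017769212340901779575918253364912782118159875950740763379867932920145517031323343142883
Sum of its 157 digits: 693.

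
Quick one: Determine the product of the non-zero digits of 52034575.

5×2×3×4×5×7×5 = 21000

21000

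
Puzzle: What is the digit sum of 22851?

2+2+8+5+1 = 18

18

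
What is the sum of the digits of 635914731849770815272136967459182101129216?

183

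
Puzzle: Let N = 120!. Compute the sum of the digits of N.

120! = 6689502913449127057588118054090372586752746333138029810295671352301633557244962989366874165271984981308157637893214090552534408589408121859898481114389650005964960521256960000000000000000000000000000
Sum of its 199 digits: 783.

783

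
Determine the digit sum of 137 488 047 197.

59

1+3+7+4+8+8+0+4+7+1+9+7 = 59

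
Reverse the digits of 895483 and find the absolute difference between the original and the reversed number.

510885

Reverse of 895483 is 384598.
|895483 − 384598| = 510885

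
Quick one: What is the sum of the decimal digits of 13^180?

946

13^180 = 323447214384769666611234037938095486001772740213687263387777429474996281148713429391484608417392848481444616706499567949929414066210226414733647839904525852998787120588520973053349626114475820878789201
Sum of its 201 digits: 946.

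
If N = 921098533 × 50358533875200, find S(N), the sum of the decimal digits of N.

99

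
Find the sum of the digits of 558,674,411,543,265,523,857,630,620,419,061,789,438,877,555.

5+5+8+6+7+4+4+1+1+5+4+3+2+6+5+5+2+3+8+5+7+6+3+0+6+2+0+4+1+9+0+6+1+7+8+9+4+3+8+8+7+7+5+5+5 = 210

210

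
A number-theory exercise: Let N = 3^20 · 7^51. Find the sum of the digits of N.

3^20 · 7^51 = 43896018995127574910974628532216545635063392300767943
Sum of its 53 digits: 243.

243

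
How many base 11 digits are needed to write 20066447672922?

13

20066447672922 in base 11 is 6437150642202, which has 13 digits.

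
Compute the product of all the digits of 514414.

320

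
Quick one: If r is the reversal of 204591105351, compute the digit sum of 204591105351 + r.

Reversal of 204591105351 is 153501195402; 204591105351 + 153501195402 = 358092300753.
Digit sum of 358092300753: 3+5+8+0+9+2+3+0+0+7+5+3 = 45.

45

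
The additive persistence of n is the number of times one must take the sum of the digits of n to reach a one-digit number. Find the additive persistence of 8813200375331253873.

2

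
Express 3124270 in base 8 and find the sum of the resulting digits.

30

3124270 in base 8 is 13726056.
Digit sum: 1+3+7+2+6+0+5+6 = 30.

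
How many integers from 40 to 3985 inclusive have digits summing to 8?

The integers in [40, 3985] that have digits summing to 8: 44, 53, 62, 71, 80, 107, …, 3410, 3500.
126 qualify.

126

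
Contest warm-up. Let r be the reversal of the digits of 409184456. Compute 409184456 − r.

Reverse of 409184456 is 654481904.
409184456 − 654481904 = -245297448

-245297448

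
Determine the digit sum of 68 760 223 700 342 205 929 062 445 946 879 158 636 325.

180

6+8+7+6+0+2+2+3+7+0+0+3+4+2+2+0+5+9+2+9+0+6+2+4+4+5+9+4+6+8+7+9+1+5+8+6+3+6+3+2+5 = 180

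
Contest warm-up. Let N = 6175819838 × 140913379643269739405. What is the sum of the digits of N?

6175819838 × 140913379643269739405 = 870255645440530619802489316390
Sum of its 30 digits: 127.

127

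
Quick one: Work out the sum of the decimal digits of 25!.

25! = 15511210043330985984000000
Sum of its 26 digits: 72.

72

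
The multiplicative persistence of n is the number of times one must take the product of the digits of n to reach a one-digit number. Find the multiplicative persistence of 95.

95 → 45 → 20 → 0 (3 steps)

3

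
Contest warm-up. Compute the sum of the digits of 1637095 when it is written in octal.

1637095 in base 8 is 6175347.
Digit sum: 6+1+7+5+3+4+7 = 33.

33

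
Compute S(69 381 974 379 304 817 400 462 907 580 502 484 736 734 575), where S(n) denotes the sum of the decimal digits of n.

204

6+9+3+8+1+9+7+4+3+7+9+3+0+4+8+1+7+4+0+0+4+6+2+9+0+7+5+8+0+5+0+2+4+8+4+7+3+6+7+3+4+5+7+5 = 204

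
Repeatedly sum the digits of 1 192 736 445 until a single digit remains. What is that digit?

6

1+1+9+2+7+3+6+4+4+5 = 42
4+2 = 6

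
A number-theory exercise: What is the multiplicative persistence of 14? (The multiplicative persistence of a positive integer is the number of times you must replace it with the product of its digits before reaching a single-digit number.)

14 → 4 (1 step)

1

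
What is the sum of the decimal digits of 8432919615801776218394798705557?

157

8+4+3+2+9+1+9+6+1+5+8+0+1+7+7+6+2+1+8+3+9+4+7+9+8+7+0+5+5+5+7 = 157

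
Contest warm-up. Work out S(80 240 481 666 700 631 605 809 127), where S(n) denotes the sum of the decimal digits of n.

8+0+2+4+0+4+8+1+6+6+6+7+0+0+6+3+1+6+0+5+8+0+9+1+2+7 = 100

100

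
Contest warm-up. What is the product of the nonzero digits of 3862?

288

3×8×6×2 = 288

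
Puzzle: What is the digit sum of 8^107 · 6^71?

639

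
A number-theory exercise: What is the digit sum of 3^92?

171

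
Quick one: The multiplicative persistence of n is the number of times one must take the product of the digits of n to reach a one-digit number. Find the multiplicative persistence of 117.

1

117 → 7 (1 step)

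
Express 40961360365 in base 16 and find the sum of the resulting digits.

85

40961360365 in base 16 is 9897CC1ED.
Digit sum: 9+8+9+7+12+12+1+14+13 = 85.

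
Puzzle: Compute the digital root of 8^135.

8

The digital root of n equals n mod 9 (or 9 when 9 | n), so we need 8^135 mod 9.
8^135 ≡ 8 (mod 9), so the digital root is 8.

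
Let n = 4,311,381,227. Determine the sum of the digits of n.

4+3+1+1+3+8+1+2+2+7 = 32

32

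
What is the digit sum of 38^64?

439

38^64 = 127688029074293947501423076767837993610314324957452205945691592550050233685931627452391326610710593536
Sum of its 102 digits: 439.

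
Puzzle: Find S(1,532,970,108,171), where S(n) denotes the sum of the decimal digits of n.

45

1+5+3+2+9+7+0+1+0+8+1+7+1 = 45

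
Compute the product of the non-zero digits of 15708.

280

1×5×7×8 = 280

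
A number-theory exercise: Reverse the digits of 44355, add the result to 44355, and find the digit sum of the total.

42

Reversal of 44355 is 55344; 44355 + 55344 = 99699.
Digit sum of 99699: 9+9+6+9+9 = 42.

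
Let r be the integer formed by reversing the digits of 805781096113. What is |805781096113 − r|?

494090908605

Reverse of 805781096113 is 311690187508.
|805781096113 − 311690187508| = 494090908605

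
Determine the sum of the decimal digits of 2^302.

2^302 = 8148143905337944345073782753637512644205873574663745002544561797417525199053346824733589504
Sum of its 91 digits: 409.

409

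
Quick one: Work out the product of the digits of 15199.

1×5×1×9×9 = 405

405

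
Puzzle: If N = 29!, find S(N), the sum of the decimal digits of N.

126

29! = 8841761993739701954543616000000
Sum of its 31 digits: 126.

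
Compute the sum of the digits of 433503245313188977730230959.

114

4+3+3+5+0+3+2+4+5+3+1+3+1+8+8+9+7+7+7+3+0+2+3+0+9+5+9 = 114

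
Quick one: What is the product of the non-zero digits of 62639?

1944

6×2×6×3×9 = 1944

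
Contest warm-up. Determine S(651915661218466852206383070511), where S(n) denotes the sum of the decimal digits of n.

118

6+5+1+9+1+5+6+6+1+2+1+8+4+6+6+8+5+2+2+0+6+3+8+3+0+7+0+5+1+1 = 118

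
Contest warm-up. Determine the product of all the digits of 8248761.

8×2×4×8×7×6×1 = 21504

21504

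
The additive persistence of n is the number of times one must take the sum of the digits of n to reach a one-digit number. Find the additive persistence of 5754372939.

5754372939 → 54 → 9 (2 steps)

2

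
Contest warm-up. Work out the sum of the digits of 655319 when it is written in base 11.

655319 in base 11 is 408395.
Digit sum: 4+0+8+3+9+5 = 29.

29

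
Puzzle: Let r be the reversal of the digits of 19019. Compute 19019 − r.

Reverse of 19019 is 91091.
19019 − 91091 = -72072

-72072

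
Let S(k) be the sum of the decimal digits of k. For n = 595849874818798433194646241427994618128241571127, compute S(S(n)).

First digit sum: 238.
2+3+8 = 13.

13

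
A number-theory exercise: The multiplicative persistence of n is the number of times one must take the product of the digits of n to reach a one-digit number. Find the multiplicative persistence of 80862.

1

80862 → 0 (1 step)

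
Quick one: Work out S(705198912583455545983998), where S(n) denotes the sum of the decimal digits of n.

132

7+0+5+1+9+8+9+1+2+5+8+3+4+5+5+5+4+5+9+8+3+9+9+8 = 132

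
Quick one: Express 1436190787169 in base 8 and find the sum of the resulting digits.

40

1436190787169 in base 8 is 24714351043141.
Digit sum: 2+4+7+1+4+3+5+1+0+4+3+1+4+1 = 40.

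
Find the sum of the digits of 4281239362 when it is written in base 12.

4281239362 in base 12 is 9B59410AA.
Digit sum: 9+11+5+9+4+1+0+10+10 = 59.

59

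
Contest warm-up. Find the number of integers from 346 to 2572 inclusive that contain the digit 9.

The integers in [346, 2572] that contain the digit 9: 349, 359, 369, 379, 389, 390, …, 2559, 2569.
583 qualify.

583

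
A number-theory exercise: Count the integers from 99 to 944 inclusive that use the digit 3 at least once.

The integers in [99, 944] that use the digit 3 at least once: 103, 113, 123, 130, 131, 132, …, 939, 943.
247 qualify.

247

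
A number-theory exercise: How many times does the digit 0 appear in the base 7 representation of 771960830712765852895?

771960830712765852895 in base 7 is 4013042656531640110444342.
The digit 0 appears 4 times.

4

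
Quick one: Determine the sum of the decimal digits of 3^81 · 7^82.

3^81 · 7^82 = 880766754716315096413664101524778956473473978615285114852894501501781992929348289530935446705346704694203347
Sum of its 108 digits: 504.

504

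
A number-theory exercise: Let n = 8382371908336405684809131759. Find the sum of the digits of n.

131

8+3+8+2+3+7+1+9+0+8+3+3+6+4+0+5+6+8+4+8+0+9+1+3+1+7+5+9 = 131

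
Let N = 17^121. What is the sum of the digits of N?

17^121 = 76616002180346738267545237938536185201887900404800455820901373761063296965386288916093101577411852564605287178657660685771591824293029690436977763217
Sum of its 149 digits: 674.

674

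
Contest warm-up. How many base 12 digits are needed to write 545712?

6

545712 in base 12 is 223980, which has 6 digits.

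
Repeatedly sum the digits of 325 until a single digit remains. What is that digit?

1

3+2+5 = 10
1+0 = 1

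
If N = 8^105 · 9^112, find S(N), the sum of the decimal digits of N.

981

8^105 · 9^112 = 5007370095509229687689697182826532082878348354256695594472847774598722014998344434634201362535684894502753664897588001935889653827297916168005245781274727222753369680696528969081228613344444590910865408
Sum of its 202 digits: 981.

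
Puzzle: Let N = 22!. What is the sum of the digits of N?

22! = 1124000727777607680000
Sum of its 22 digits: 72.

72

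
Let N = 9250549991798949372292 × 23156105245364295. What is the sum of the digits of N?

144

9250549991798949372292 × 23156105245364295 = 214206709187600287654482637133119114140
Sum of its 39 digits: 144.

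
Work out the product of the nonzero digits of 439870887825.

4×3×9×8×7×8×8×7×8×2×5 = 216760320

216760320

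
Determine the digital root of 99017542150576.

7

9+9+0+1+7+5+4+2+1+5+0+5+7+6 = 61
6+1 = 7
(Equivalently, 99017542150576 mod 9 = 7.)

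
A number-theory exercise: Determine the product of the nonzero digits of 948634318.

497664

9×4×8×6×3×4×3×1×8 = 497664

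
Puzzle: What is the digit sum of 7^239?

958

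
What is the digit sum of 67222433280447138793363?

97

6+7+2+2+2+4+3+3+2+8+0+4+4+7+1+3+8+7+9+3+3+6+3 = 97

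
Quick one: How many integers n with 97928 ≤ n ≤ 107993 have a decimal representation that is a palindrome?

29

The integers in [97928, 107993] that have a decimal representation that is a palindrome: 97979, 98089, 98189, 98289, 98389, 98489, …, 106601, 107701.
29 qualify.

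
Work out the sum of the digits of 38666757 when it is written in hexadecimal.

27

38666757 in base 16 is 24E0205.
Digit sum: 2+4+14+0+2+0+5 = 27.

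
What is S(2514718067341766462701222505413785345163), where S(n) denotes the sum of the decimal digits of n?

2+5+1+4+7+1+8+0+6+7+3+4+1+7+6+6+4+6+2+7+0+1+2+2+2+5+0+5+4+1+3+7+8+5+3+4+5+1+6+3 = 154

154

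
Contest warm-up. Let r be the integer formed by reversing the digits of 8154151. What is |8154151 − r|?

6639633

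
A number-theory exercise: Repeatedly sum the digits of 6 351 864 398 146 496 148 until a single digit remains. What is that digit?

6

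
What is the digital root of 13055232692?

1+3+0+5+5+2+3+2+6+9+2 = 38
3+8 = 11
1+1 = 2

2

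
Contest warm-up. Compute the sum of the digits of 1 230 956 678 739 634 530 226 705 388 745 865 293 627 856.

211

1+2+3+0+9+5+6+6+7+8+7+3+9+6+3+4+5+3+0+2+2+6+7+0+5+3+8+8+7+4+5+8+6+5+2+9+3+6+2+7+8+5+6 = 211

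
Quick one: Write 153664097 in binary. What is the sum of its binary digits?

12

153664097 in base 2 is 1001001010001011101001100001.
Digit sum: 1+0+0+1+0+0+1+0+1+0+0+0+1+0+1+1+1+0+1+0+0+1+1+0+0+0+0+1 = 12.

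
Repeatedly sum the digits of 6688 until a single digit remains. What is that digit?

1

6+6+8+8 = 28
2+8 = 10
1+0 = 1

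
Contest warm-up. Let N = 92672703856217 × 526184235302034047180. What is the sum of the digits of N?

92672703856217 × 526184235302034047180 = 48762915811955403947801813314318060
Sum of its 35 digits: 145.

145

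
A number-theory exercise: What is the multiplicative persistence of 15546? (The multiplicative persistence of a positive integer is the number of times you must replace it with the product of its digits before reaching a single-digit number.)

2

15546 → 600 → 0 (2 steps)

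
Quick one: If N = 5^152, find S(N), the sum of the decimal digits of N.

466

5^152 = 17516230804060213386546619791123951641003274273456447146963353548622388533573257518582977354526519775390625
Sum of its 107 digits: 466.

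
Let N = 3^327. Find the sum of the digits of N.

3^327 = 1043879318425322098381928487332006557925783753596814629790137225014803335307690260100197730657583707212531346462208438971195931096436991127279670147038126987
Sum of its 157 digits: 684.

684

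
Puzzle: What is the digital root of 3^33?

9

The digital root of n equals n mod 9 (or 9 when 9 | n), so we need 3^33 mod 9.
3^33 ≡ 0 (mod 9), so the digital root is 9.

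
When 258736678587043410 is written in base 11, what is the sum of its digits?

258736678587043410 in base 11 is 56A375301A10A9046.
Digit sum: 5+6+10+3+7+5+3+0+1+10+1+0+10+9+0+4+6 = 80.

80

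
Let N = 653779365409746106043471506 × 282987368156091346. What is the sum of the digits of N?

653779365409746106043471506 × 282987368156091346 = 185011301972063593231324006276520409884187076
Sum of its 45 digits: 169.

169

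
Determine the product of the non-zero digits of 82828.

8×2×8×2×8 = 2048

2048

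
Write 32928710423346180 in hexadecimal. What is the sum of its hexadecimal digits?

32928710423346180 in base 16 is 74FC7CD7B1FC04.
Digit sum: 7+4+15+12+7+12+13+7+11+1+15+12+0+4 = 120.

120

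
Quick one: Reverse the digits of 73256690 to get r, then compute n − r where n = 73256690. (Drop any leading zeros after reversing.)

Reverse of 73256690 is 9665237.
73256690 − 9665237 = 63591453

63591453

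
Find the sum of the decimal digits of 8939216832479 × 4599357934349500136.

145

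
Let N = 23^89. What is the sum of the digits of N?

560

23^89 = 15623466681276156747178316813858274418623599893731942447455683689064702400652993188472147475623050823019362324445456491863
Sum of its 122 digits: 560.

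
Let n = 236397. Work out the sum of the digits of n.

2+3+6+3+9+7 = 30

30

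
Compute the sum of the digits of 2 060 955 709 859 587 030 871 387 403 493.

145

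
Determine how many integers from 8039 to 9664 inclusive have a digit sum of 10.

6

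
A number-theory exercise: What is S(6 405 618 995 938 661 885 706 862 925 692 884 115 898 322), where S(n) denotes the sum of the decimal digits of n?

228

6+4+0+5+6+1+8+9+9+5+9+3+8+6+6+1+8+8+5+7+0+6+8+6+2+9+2+5+6+9+2+8+8+4+1+1+5+8+9+8+3+2+2 = 228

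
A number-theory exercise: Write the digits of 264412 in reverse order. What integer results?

214462

Reversing 264412 gives 214462.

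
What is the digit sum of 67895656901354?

6+7+8+9+5+6+5+6+9+0+1+3+5+4 = 74

74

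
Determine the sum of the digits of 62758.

28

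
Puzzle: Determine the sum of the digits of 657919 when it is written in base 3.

11

657919 in base 3 is 1020102111101.
Digit sum: 1+0+2+0+1+0+2+1+1+1+1+0+1 = 11.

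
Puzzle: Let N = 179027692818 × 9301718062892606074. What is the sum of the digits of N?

179027692818 × 9301718062892606074 = 1665265124043179484739552976532
Sum of its 31 digits: 141.

141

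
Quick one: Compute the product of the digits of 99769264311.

9×9×7×6×9×2×6×4×3×1×1 = 4408992

4408992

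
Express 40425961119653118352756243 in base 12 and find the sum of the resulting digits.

138

40425961119653118352756243 in base 12 is 6128890180A9258565ABB157.
Digit sum: 6+1+2+8+8+9+0+1+8+0+10+9+2+5+8+5+6+5+10+11+11+1+5+7 = 138.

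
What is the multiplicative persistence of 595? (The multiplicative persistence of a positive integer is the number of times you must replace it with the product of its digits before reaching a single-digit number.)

595 → 225 → 20 → 0 (3 steps)

3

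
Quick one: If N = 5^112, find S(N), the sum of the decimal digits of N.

5^112 = 1925929944387235853055977942584927318538101648215388195239938795566558837890625
Sum of its 79 digits: 409.

409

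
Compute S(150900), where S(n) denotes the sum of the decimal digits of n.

15

1+5+0+9+0+0 = 15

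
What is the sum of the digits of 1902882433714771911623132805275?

1+9+0+2+8+8+2+4+3+3+7+1+4+7+7+1+9+1+1+6+2+3+1+3+2+8+0+5+2+7+5 = 122

122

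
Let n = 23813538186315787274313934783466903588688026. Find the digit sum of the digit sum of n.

First digit sum: 212.
2+1+2 = 5.

5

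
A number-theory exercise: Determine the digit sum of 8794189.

46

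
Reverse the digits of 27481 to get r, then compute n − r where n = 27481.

9009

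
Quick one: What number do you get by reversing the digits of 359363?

Reversing 359363 gives 363953.

363953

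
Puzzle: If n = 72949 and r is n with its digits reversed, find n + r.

167876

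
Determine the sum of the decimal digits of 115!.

648

115! = 292509369349301569068815180481773552003419272043053514672100535242441942363589054622883930786268803187059211939585703515345785120071002251720730101703194015956992000000000000000000000000000
Sum of its 189 digits: 648.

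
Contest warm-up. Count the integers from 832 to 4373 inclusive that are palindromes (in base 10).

51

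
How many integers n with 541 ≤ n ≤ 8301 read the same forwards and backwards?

119

The integers in [541, 8301] that read the same forwards and backwards: 545, 555, 565, 575, 585, 595, …, 8118, 8228.
119 qualify.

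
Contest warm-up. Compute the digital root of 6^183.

The digital root of n equals n mod 9 (or 9 when 9 | n), so we need 6^183 mod 9.
6^183 ≡ 0 (mod 9), so the digital root is 9.

9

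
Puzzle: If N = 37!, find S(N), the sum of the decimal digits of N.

37! = 13763753091226345046315979581580902400000000
Sum of its 44 digits: 153.

153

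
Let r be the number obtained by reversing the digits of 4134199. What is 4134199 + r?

14048513

Reverse of 4134199 is 9914314.
4134199 + 9914314 = 14048513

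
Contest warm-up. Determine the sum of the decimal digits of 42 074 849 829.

57

4+2+0+7+4+8+4+9+8+2+9 = 57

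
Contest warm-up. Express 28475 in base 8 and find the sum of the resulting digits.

28475 in base 8 is 67473.
Digit sum: 6+7+4+7+3 = 27.

27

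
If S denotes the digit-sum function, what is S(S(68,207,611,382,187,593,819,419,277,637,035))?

14

First digit sum: 149.
1+4+9 = 14.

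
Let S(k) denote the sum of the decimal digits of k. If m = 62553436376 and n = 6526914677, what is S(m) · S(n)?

2650

S(62553436376) = 6+2+5+5+3+4+3+6+3+7+6 = 50.
S(6526914677) = 6+5+2+6+9+1+4+6+7+7 = 53.
50 · 53 = 2650.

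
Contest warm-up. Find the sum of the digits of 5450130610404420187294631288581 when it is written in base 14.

188

5450130610404420187294631288581 in base 14 is 8918DA65121A2094AAC9A67DD09.
Digit sum: 8+9+1+8+13+10+6+5+1+2+1+10+2+0+9+4+10+10+12+9+10+6+7+13+13+0+9 = 188.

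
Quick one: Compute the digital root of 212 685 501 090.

3

2+1+2+6+8+5+5+0+1+0+9+0 = 39
3+9 = 12
1+2 = 3
(Equivalently, 212 685 501 090 mod 9 = 3.)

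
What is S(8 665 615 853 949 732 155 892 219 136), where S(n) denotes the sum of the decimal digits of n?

8+6+6+5+6+1+5+8+5+3+9+4+9+7+3+2+1+5+5+8+9+2+2+1+9+1+3+6 = 139

139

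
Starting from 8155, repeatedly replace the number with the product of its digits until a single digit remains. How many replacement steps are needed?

2

8155 → 200 → 0 (2 steps)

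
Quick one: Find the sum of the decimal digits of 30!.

117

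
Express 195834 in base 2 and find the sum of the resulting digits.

13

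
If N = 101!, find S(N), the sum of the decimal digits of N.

639

101! = 9425947759838359420851623124482936749562312794702543768327889353416977599316221476503087861591808346911623490003549599583369706302603264000000000000000000000000
Sum of its 160 digits: 639.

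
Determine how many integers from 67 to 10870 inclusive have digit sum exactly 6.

98

The integers in [67, 10870] that have digit sum exactly 6: 105, 114, 123, 132, 141, 150, …, 10410, 10500.
98 qualify.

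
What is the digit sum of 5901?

5+9+0+1 = 15

15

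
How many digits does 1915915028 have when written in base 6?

1915915028 in base 6 is 514040412552, which has 12 digits.

12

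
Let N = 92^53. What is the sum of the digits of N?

92^53 = 120435591325465277627887216816278159025332024154111769153720037584528022173667646887698667817065682829312
Sum of its 105 digits: 464.

464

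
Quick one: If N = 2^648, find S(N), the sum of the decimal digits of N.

856

2^648 = 1167984798111281975972139931059274579172666497855631342228273284582214442805421410945513679697247078343332431250840168271536308408672112127552681297848886832192510636636227827221215793215130566656
Sum of its 196 digits: 856.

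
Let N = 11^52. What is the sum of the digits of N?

223

11^52 = 1420429319844313329730664601483335671261683881745483121
Sum of its 55 digits: 223.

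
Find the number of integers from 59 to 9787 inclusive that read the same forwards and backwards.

182

The integers in [59, 9787] that read the same forwards and backwards: 66, 77, 88, 99, 101, 111, …, 9669, 9779.
182 qualify.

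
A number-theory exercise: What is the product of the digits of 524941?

5×2×4×9×4×1 = 1440

1440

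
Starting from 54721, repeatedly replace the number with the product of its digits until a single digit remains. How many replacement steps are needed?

2

54721 → 280 → 0 (2 steps)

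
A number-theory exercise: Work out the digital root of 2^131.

5

The digital root of n equals n mod 9 (or 9 when 9 | n), so we need 2^131 mod 9.
2^131 ≡ 5 (mod 9), so the digital root is 5.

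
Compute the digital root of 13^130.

4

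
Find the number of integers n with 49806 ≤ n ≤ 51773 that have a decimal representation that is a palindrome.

20

The integers in [49806, 51773] that have a decimal representation that is a palindrome: 49894, 49994, 50005, 50105, 50205, 50305, …, 51615, 51715.
20 qualify.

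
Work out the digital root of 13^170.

The digital root of n equals n mod 9 (or 9 when 9 | n), so we need 13^170 mod 9.
13^170 ≡ 7 (mod 9), so the digital root is 7.

7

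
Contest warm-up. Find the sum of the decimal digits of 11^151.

722

11^151 = 17794896193538089553658218287024219755850917200142296862849484677919699404708882141050333012163781490761258146777218857478470840529169920162350224809714859011
Sum of its 158 digits: 722.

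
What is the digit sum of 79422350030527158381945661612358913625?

157

7+9+4+2+2+3+5+0+0+3+0+5+2+7+1+5+8+3+8+1+9+4+5+6+6+1+6+1+2+3+5+8+9+1+3+6+2+5 = 157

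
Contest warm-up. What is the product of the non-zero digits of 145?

20

1×4×5 = 20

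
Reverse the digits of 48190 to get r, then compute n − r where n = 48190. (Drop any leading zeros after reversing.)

Reverse of 48190 is 9184.
48190 − 9184 = 39006

39006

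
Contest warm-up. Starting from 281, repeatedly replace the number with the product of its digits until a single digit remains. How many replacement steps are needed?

2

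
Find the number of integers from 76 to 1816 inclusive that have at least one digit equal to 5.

489

The integers in [76, 1816] that have at least one digit equal to 5: 85, 95, 105, 115, 125, 135, …, 1805, 1815.
489 qualify.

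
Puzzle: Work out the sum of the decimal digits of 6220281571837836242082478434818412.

6+2+2+0+2+8+1+5+7+1+8+3+7+8+3+6+2+4+2+0+8+2+4+7+8+4+3+4+8+1+8+4+1+2 = 141

141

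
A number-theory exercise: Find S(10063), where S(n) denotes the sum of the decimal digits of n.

10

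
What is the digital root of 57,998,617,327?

1

5+7+9+9+8+6+1+7+3+2+7 = 64
6+4 = 10
1+0 = 1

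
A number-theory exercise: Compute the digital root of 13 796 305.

1+3+7+9+6+3+0+5 = 34
3+4 = 7

7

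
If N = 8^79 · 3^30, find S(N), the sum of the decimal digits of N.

8^79 · 3^30 = 45472267800666148322896938641432482419412133855505996730462319151201156784046450147328
Sum of its 86 digits: 360.

360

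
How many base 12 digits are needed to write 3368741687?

9

3368741687 in base 12 is 7A022735B, which has 9 digits.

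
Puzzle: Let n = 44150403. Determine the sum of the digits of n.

4+4+1+5+0+4+0+3 = 21

21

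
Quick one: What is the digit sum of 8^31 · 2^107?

256

8^31 · 2^107 = 1606938044258990275541962092341162602522202993782792835301376
Sum of its 61 digits: 256.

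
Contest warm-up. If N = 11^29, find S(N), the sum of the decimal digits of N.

11^29 = 1586309297171491574414436704891
Sum of its 31 digits: 140.

140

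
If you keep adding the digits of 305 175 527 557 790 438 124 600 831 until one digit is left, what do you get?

9

3+0+5+1+7+5+5+2+7+5+5+7+7+9+0+4+3+8+1+2+4+6+0+0+8+3+1 = 108
1+0+8 = 9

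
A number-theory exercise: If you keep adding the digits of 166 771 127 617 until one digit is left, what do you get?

1+6+6+7+7+1+1+2+7+6+1+7 = 52
5+2 = 7
(Equivalently, 166 771 127 617 mod 9 = 7.)

7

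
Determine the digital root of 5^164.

7

The digital root of n equals n mod 9 (or 9 when 9 | n), so we need 5^164 mod 9.
5^164 ≡ 7 (mod 9), so the digital root is 7.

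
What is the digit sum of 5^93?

5^93 = 100974195868289511092701256356196637398170423693954944610595703125
Sum of its 66 digits: 296.

296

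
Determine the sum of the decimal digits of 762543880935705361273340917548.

7+6+2+5+4+3+8+8+0+9+3+5+7+0+5+3+6+1+2+7+3+3+4+0+9+1+7+5+4+8 = 135

135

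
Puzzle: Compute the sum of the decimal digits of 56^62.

56^62 = 2441505316867030688319681652488699602245249987716728870165115919651764742711003837140223368135574624650919936
Sum of its 109 digits: 490.

490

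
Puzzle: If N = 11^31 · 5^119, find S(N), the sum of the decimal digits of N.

535

11^31 · 5^119 = 28880436699560621967603532196713818807278409558552602563269410248708566105700634718544961287989281117916107177734375
Sum of its 116 digits: 535.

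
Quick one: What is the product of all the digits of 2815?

80

2×8×1×5 = 80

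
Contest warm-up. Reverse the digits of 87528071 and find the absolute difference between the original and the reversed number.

70445493

Reverse of 87528071 is 17082578.
|87528071 − 17082578| = 70445493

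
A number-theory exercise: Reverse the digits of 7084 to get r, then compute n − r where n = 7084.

2277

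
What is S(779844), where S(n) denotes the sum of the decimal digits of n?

7+7+9+8+4+4 = 39

39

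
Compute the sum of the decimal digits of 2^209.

2^209 = 822752278660603021077484591278675252491367932816789931674304512
Sum of its 63 digits: 284.

284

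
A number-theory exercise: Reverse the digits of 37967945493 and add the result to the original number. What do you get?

Reverse of 37967945493 is 39454976973.
37967945493 + 39454976973 = 77422922466

77422922466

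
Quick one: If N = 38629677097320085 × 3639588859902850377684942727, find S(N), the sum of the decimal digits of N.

199

38629677097320085 × 3639588859902850377684942727 = 140596142425050458680095835806089908411771795
Sum of its 45 digits: 199.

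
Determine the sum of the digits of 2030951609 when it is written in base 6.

2030951609 in base 6 is 533310201425.
Digit sum: 5+3+3+3+1+0+2+0+1+4+2+5 = 29.

29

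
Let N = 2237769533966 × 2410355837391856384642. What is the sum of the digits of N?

170

2237769533966 × 2410355837391856384642 = 5393820858932602138783929979750172
Sum of its 34 digits: 170.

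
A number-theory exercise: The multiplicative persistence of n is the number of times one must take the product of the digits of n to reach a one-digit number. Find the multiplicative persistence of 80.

1

80 → 0 (1 step)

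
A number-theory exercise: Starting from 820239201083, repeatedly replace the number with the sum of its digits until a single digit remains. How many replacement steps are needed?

820239201083 → 38 → 11 → 2 (3 steps)

3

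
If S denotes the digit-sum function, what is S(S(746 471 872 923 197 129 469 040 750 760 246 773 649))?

14

First digit sum: 185.
1+8+5 = 14.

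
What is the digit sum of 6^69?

6^69 = 492534069091280207443117943298409230278554887175274496
Sum of its 54 digits: 243.

243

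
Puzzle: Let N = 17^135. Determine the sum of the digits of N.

773

17^135 = 12900435926797106511632264449728101138970442667916964755237269720136967490739172928139623720726662514356318543499280670568774124521239874547556882835849002937931828593
Sum of its 167 digits: 773.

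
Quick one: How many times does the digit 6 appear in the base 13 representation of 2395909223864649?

4

2395909223864649 in base 13 is 7BAB6368C966AC.
The digit 6 appears 4 times.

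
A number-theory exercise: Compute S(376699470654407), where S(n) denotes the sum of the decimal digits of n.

3+7+6+6+9+9+4+7+0+6+5+4+4+0+7 = 77

77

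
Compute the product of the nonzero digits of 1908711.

504

1×9×8×7×1×1 = 504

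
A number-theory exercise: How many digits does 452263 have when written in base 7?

452263 in base 7 is 3562360, which has 7 digits.

7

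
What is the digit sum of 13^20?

115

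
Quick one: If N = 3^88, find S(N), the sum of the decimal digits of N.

198

3^88 = 969773729787523602876821942164080815560161
Sum of its 42 digits: 198.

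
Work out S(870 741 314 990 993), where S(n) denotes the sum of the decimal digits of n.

8+7+0+7+4+1+3+1+4+9+9+0+9+9+3 = 74

74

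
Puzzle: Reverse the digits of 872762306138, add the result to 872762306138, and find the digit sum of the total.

Reversal of 872762306138 is 831603267278; 872762306138 + 831603267278 = 1704365573416.
Digit sum of 1704365573416: 1+7+0+4+3+6+5+5+7+3+4+1+6 = 52.

52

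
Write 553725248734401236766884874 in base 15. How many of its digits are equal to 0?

2

553725248734401236766884874 in base 15 is 760325784E89C62588307B9.
The digit 0 appears 2 times.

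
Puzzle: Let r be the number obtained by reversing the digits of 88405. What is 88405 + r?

138893

Reverse of 88405 is 50488.
88405 + 50488 = 138893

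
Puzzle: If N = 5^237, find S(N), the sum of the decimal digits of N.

818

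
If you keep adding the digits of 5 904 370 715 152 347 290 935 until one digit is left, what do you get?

1

5+9+0+4+3+7+0+7+1+5+1+5+2+3+4+7+2+9+0+9+3+5 = 91
9+1 = 10
1+0 = 1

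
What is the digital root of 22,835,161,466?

2+2+8+3+5+1+6+1+4+6+6 = 44
4+4 = 8

8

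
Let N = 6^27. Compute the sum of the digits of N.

99

6^27 = 1023490369077469249536
Sum of its 22 digits: 99.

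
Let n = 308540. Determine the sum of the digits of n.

3+0+8+5+4+0 = 20

20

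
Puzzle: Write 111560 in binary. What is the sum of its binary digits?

9

111560 in base 2 is 11011001111001000.
Digit sum: 1+1+0+1+1+0+0+1+1+1+1+0+0+1+0+0+0 = 9.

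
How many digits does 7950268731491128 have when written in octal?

18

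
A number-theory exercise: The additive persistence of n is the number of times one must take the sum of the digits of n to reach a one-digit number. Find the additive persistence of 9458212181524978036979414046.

9458212181524978036979414046 → 129 → 12 → 3 (3 steps)

3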